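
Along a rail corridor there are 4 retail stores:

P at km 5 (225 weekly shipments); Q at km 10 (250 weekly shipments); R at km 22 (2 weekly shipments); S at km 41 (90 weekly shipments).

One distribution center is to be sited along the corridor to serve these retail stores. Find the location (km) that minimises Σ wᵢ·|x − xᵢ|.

For a sum of weighted absolute distances on a line, the optimum is the weighted median (not the mean). Total weight W = 567; half-weight = 283.5.
Sort by position and accumulate weight:
  km 5 (P, w=225) → cum 225
  km 10 (Q, w=250) → cum 475  ≥ 283.5 → median here
  km 22 (R, w=2) → cum 477
  km 41 (S, w=90) → cum 567
Optimal location: km 10.

x = 10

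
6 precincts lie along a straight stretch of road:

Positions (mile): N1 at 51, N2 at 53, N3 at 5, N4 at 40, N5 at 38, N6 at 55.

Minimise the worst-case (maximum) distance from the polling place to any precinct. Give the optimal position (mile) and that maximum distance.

location 30, max distance 25

The 1-center on a line is the midpoint of the two extreme points: leftmost at 5, rightmost at 55.
Optimal location = (5 + 55)/2 = 30; maximum distance = (55 − 5)/2 = 25.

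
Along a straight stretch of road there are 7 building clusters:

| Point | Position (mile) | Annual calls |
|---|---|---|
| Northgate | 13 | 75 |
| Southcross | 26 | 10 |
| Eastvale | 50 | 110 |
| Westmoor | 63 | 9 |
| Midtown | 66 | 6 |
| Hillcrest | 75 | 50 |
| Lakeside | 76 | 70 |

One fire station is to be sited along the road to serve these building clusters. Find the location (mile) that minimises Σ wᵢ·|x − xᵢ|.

For a sum of weighted absolute distances on a line, the optimum is the weighted median (not the mean). Total weight W = 330; half-weight = 165.
Sort by position and accumulate weight:
  mile 13 (Northgate, w=75) → cum 75
  mile 26 (Southcross, w=10) → cum 85
  mile 50 (Eastvale, w=110) → cum 195  ≥ 165 → median here
  mile 63 (Westmoor, w=9) → cum 204
  mile 66 (Midtown, w=6) → cum 210
  mile 75 (Hillcrest, w=50) → cum 260
  mile 76 (Lakeside, w=70) → cum 330
Optimal location: mile 50.

x = 50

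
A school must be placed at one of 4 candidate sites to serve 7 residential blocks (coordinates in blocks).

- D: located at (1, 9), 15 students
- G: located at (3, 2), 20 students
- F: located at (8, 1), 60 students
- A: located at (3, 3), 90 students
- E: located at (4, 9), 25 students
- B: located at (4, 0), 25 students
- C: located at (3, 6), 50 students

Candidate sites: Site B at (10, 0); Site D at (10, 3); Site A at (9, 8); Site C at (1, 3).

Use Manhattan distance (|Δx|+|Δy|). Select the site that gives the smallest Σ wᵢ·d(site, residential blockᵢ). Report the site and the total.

Total weighted distance at each candidate:
  Site B (10, 0): total = 2705
  Site D (10, 3): total = 2280
  Site A (9, 8): total = 2720
  Site C (1, 3): total = 1495
Minimum is at Site C with total 1495 blocks.

Site C, total 1495 blocks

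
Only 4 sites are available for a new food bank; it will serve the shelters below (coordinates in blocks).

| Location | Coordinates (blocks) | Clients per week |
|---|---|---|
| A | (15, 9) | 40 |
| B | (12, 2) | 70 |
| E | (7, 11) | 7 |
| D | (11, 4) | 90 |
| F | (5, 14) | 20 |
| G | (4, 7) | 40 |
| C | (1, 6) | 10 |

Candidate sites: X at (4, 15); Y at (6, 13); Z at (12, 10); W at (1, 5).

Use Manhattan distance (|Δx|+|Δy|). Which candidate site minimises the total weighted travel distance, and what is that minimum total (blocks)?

Total weighted distance at each candidate:
  X (4, 15): total = 4299
  Y (6, 13): total = 3471
  Z (12, 10): total = 2202
  W (1, 5): total = 3244
Minimum is at Z with total 2202 blocks.

Z, total 2202 blocks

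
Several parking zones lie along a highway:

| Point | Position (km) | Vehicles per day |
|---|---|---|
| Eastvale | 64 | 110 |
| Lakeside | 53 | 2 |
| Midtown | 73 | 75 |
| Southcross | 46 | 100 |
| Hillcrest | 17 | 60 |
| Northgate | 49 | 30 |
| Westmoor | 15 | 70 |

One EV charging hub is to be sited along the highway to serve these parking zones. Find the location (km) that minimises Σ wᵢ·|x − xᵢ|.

For a sum of weighted absolute distances on a line, the optimum is the weighted median (not the mean). Total weight W = 447; half-weight = 223.5.
Sort by position and accumulate weight:
  km 15 (Westmoor, w=70) → cum 70
  km 17 (Hillcrest, w=60) → cum 130
  km 46 (Southcross, w=100) → cum 230  ≥ 223.5 → median here
  km 49 (Northgate, w=30) → cum 260
  km 53 (Lakeside, w=2) → cum 262
  km 64 (Eastvale, w=110) → cum 372
  km 73 (Midtown, w=75) → cum 447
Optimal location: km 46.

x = 46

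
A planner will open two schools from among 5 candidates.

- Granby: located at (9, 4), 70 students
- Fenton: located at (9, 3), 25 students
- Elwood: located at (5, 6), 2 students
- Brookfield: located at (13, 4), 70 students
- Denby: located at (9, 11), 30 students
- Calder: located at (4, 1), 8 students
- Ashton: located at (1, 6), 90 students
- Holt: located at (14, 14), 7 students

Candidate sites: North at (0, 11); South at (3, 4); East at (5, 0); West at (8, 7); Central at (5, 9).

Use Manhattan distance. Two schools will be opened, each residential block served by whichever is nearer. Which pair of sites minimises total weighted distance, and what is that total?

{South, West}, total 1606

Evaluate every pair (each demand assigned to the nearer of the two):
  {South, West}: total = 1606
  {North, West}: total = 1834
  {West, Central}: total = 1914
  {East, West}: total = 1950
  {South, Central}: total = 1971
  {North, South}: total = 2084
  {South, East}: total = 2216
  {East, Central}: total = 2505
  {North, East}: total = 2532
  {North, Central}: total = 2686
Best pair: {South, West} with total 1606.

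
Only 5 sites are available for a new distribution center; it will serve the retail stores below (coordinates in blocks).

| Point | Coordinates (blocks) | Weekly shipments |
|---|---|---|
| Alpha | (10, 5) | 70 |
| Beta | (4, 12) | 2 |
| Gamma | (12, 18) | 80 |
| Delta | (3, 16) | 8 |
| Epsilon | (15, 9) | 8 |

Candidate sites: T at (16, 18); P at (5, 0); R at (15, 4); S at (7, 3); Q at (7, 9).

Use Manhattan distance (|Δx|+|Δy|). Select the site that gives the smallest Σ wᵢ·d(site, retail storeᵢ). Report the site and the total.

Total weighted distance at each candidate:
  T (16, 18): total = 1886
  P (5, 0): total = 3022
  R (15, 4): total = 2050
  S (7, 3): total = 2222
  Q (7, 9): total = 1774
Minimum is at Q with total 1774 blocks.

Q, total 1774 blocks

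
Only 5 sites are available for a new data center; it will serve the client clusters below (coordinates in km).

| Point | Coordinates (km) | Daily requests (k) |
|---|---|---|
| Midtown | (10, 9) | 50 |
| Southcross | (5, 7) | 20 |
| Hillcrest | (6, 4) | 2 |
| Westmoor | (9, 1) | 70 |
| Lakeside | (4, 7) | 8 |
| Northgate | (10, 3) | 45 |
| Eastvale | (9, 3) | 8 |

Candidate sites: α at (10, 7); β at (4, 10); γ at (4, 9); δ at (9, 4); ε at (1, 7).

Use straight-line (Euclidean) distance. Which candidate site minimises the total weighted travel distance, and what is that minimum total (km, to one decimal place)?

δ, total 689.2 km

Total weighted distance at each candidate:
  α (10, 7): total = 896.8
  β (4, 10): total = 1608.4
  γ (4, 9): total = 1476.2
  δ (9, 4): total = 689.2
  ε (1, 7): total = 1791.4
Minimum is at δ with total 689.2 km.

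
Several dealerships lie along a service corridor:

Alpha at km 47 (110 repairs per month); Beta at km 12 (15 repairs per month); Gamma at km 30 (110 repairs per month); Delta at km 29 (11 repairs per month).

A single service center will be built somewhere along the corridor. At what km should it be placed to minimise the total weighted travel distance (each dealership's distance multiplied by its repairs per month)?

x = 30

For a sum of weighted absolute distances on a line, the optimum is the weighted median (not the mean). Total weight W = 246; half-weight = 123.
Sort by position and accumulate weight:
  km 12 (Beta, w=15) → cum 15
  km 29 (Delta, w=11) → cum 26
  km 30 (Gamma, w=110) → cum 136  ≥ 123 → median here
  km 47 (Alpha, w=110) → cum 246
Optimal location: km 30.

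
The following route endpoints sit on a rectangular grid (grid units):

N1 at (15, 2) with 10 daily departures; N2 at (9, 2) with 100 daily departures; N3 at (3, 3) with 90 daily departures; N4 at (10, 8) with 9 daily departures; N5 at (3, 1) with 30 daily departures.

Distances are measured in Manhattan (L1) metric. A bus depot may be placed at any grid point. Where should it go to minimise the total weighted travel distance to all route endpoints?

Manhattan distance separates: Σwᵢ(|x−xᵢ|+|y−yᵢ|) = Σwᵢ|x−xᵢ| + Σwᵢ|y−yᵢ|, so x and y are optimised independently as 1-D weighted medians.
Total weight W = 239; half = 119.5.
x-coordinate, sorted with cumulative weight:
  x=3 (N3, w=90) cum 90
  x=3 (N5, w=30) cum 120  ← median
  x=9 (N2, w=100) cum 220
  x=10 (N4, w=9) cum 229
  x=15 (N1, w=10) cum 239
⇒ x* = 3
y-coordinate, sorted with cumulative weight:
  y=1 (N5, w=30) cum 30
  y=2 (N1, w=10) cum 40
  y=2 (N2, w=100) cum 140  ← median
  y=3 (N3, w=90) cum 230
  y=8 (N4, w=9) cum 239
⇒ y* = 2

(3, 2)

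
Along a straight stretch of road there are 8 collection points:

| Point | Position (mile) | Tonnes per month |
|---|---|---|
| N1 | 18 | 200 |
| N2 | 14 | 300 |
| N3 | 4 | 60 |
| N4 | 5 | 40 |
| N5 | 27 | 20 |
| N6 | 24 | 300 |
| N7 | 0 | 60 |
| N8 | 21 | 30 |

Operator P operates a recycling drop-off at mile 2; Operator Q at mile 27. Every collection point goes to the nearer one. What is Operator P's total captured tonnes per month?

The indifferent point is the midpoint (2+27)/2 = 14.5; collection points left of it (closer to Operator P at 2) go to Operator P, those right go to Operator Q.
  N7 at 0 (w=60) → Operator P
  N3 at 4 (w=60) → Operator P
  N4 at 5 (w=40) → Operator P
  N2 at 14 (w=300) → Operator P
  N1 at 18 (w=200) → Operator Q
  N8 at 21 (w=30) → Operator Q
  N6 at 24 (w=300) → Operator Q
  N5 at 27 (w=20) → Operator Q
Operator P captures 460; Operator Q captures 550.

460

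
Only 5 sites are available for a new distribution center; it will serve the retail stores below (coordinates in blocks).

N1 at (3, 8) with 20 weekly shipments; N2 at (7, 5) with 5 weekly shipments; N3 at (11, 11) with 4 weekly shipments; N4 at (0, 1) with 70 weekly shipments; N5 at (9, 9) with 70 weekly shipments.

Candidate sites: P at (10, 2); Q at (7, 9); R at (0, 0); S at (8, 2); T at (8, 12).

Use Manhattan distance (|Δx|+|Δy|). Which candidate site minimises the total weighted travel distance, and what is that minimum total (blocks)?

Total weighted distance at each candidate:
  P (10, 2): total = 1660
  Q (7, 9): total = 1334
  R (0, 0): total = 1698
  S (8, 2): total = 1478
  T (8, 12): total = 1846
Minimum is at Q with total 1334 blocks.

Q, total 1334 blocks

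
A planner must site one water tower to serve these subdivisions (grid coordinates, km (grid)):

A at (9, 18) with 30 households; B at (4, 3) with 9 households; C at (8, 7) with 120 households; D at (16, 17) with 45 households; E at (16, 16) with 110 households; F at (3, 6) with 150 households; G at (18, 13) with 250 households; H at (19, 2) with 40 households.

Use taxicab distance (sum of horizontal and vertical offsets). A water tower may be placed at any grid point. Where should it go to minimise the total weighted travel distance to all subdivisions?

Manhattan distance separates: Σwᵢ(|x−xᵢ|+|y−yᵢ|) = Σwᵢ|x−xᵢ| + Σwᵢ|y−yᵢ|, so x and y are optimised independently as 1-D weighted medians.
Total weight W = 754; half = 377.
x-coordinate, sorted with cumulative weight:
  x=3 (F, w=150) cum 150
  x=4 (B, w=9) cum 159
  x=8 (C, w=120) cum 279
  x=9 (A, w=30) cum 309
  x=16 (D, w=45) cum 354
  x=16 (E, w=110) cum 464  ← median
  x=18 (G, w=250) cum 714
  x=19 (H, w=40) cum 754
⇒ x* = 16
y-coordinate, sorted with cumulative weight:
  y=2 (H, w=40) cum 40
  y=3 (B, w=9) cum 49
  y=6 (F, w=150) cum 199
  y=7 (C, w=120) cum 319
  y=13 (G, w=250) cum 569  ← median
  y=16 (E, w=110) cum 679
  y=17 (D, w=45) cum 724
  y=18 (A, w=30) cum 754
⇒ y* = 13

(16, 13)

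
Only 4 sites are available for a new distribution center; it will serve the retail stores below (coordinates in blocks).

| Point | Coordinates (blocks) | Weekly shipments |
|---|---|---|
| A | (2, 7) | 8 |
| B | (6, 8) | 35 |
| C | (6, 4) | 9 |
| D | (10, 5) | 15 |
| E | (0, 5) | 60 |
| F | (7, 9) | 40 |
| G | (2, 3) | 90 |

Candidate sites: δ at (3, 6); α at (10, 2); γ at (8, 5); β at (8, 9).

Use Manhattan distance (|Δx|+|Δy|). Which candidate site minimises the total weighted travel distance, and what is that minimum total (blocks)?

Total weighted distance at each candidate:
  δ (3, 6): total = 1236
  α (10, 2): total = 2543
  γ (8, 5): total = 1696
  β (8, 9): total = 2162
Minimum is at δ with total 1236 blocks.

δ, total 1236 blocks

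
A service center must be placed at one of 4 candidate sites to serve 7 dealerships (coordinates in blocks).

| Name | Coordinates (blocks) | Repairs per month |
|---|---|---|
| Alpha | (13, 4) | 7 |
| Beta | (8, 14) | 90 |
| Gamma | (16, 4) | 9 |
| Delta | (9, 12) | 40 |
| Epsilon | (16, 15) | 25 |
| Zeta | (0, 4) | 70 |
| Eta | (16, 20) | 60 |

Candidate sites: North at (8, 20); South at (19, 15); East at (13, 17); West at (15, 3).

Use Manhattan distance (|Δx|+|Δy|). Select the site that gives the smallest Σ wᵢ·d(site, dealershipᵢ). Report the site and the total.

East, total 3620 blocks

Total weighted distance at each candidate:
  North (8, 20): total = 3748
  South (19, 15): total = 4500
  East (13, 17): total = 3620
  West (15, 3): total = 4784
Minimum is at East with total 3620 blocks.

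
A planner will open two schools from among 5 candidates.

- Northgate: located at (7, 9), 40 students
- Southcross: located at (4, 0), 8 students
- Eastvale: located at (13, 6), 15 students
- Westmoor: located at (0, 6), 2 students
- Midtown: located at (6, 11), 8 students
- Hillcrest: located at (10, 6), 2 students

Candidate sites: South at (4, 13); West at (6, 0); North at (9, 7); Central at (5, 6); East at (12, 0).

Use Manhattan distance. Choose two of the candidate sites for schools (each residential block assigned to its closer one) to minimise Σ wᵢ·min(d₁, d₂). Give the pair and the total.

Evaluate every pair (each demand assigned to the nearer of the two):
  {West, North}: total = 331
  {North, Central}: total = 353
  {North, East}: total = 379
  {South, North}: total = 387
  {West, Central}: total = 404
  {South, Central}: total = 428
  {Central, East}: total = 429
  {South, East}: total = 519
  {South, West}: total = 565
  {West, East}: total = 649
Best pair: {West, North} with total 331.

{West, North}, total 331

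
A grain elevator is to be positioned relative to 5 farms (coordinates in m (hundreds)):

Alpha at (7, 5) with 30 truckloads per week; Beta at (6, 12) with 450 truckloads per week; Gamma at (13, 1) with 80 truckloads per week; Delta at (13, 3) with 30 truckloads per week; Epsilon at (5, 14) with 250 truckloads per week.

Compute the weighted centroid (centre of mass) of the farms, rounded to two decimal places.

The minimiser of Σwᵢ‖p−pᵢ‖² is the weighted centroid p* = (Σwᵢpᵢ)/(Σwᵢ).
Σwᵢ = 840.
Σwᵢxᵢ = 30·7 + 450·6 + 80·13 + 30·13 + 250·5 = 5590.
Σwᵢyᵢ = 30·5 + 450·12 + 80·1 + 30·3 + 250·14 = 9220.
x* = 5590/840 = 6.65, y* = 9220/840 = 10.98.

(6.65, 10.98)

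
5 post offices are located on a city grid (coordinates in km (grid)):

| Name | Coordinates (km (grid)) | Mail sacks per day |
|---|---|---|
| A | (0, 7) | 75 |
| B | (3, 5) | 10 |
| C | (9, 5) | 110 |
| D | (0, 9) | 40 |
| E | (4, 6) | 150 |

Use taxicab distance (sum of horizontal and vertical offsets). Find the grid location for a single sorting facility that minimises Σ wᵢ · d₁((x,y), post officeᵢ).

(4, 6)

Manhattan distance separates: Σwᵢ(|x−xᵢ|+|y−yᵢ|) = Σwᵢ|x−xᵢ| + Σwᵢ|y−yᵢ|, so x and y are optimised independently as 1-D weighted medians.
Total weight W = 385; half = 192.5.
x-coordinate, sorted with cumulative weight:
  x=0 (A, w=75) cum 75
  x=0 (D, w=40) cum 115
  x=3 (B, w=10) cum 125
  x=4 (E, w=150) cum 275  ← median
  x=9 (C, w=110) cum 385
⇒ x* = 4
y-coordinate, sorted with cumulative weight:
  y=5 (B, w=10) cum 10
  y=5 (C, w=110) cum 120
  y=6 (E, w=150) cum 270  ← median
  y=7 (A, w=75) cum 345
  y=9 (D, w=40) cum 385
⇒ y* = 6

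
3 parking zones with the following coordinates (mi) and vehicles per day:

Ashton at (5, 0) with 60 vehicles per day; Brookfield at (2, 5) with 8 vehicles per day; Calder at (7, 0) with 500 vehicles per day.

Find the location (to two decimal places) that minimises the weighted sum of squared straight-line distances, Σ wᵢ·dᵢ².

(6.72, 0.07)

The minimiser of Σwᵢ‖p−pᵢ‖² is the weighted centroid p* = (Σwᵢpᵢ)/(Σwᵢ).
Σwᵢ = 568.
Σwᵢxᵢ = 60·5 + 8·2 + 500·7 = 3816.
Σwᵢyᵢ = 60·0 + 8·5 + 500·0 = 40.
x* = 3816/568 = 6.72, y* = 40/568 = 0.07.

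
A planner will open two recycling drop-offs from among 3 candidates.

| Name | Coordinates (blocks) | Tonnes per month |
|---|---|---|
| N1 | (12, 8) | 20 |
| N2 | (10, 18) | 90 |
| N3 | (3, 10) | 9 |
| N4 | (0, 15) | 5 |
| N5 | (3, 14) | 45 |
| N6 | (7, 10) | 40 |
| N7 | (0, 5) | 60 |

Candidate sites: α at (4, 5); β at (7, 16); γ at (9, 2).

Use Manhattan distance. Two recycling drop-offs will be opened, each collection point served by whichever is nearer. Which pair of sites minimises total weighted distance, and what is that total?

{α, β}, total 1514

Evaluate every pair (each demand assigned to the nearer of the two):
  {α, β}: total = 1514
  {β, γ}: total = 1990
  {α, γ}: total = 2844
Best pair: {α, β} with total 1514.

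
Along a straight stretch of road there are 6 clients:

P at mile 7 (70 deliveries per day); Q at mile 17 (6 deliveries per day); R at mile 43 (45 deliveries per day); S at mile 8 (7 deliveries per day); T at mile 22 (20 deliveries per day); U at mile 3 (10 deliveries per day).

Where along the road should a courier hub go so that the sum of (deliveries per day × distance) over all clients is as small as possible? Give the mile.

For a sum of weighted absolute distances on a line, the optimum is the weighted median (not the mean). Total weight W = 158; half-weight = 79.
Sort by position and accumulate weight:
  mile 3 (U, w=10) → cum 10
  mile 7 (P, w=70) → cum 80  ≥ 79 → median here
  mile 8 (S, w=7) → cum 87
  mile 17 (Q, w=6) → cum 93
  mile 22 (T, w=20) → cum 113
  mile 43 (R, w=45) → cum 158
Optimal location: mile 7.

x = 7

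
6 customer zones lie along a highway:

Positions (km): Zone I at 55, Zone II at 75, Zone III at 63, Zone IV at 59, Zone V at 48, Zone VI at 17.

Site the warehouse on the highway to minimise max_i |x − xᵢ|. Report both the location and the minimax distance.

location 46, max distance 29

The 1-center on a line is the midpoint of the two extreme points: leftmost at 17, rightmost at 75.
Optimal location = (17 + 75)/2 = 46; maximum distance = (75 − 17)/2 = 29.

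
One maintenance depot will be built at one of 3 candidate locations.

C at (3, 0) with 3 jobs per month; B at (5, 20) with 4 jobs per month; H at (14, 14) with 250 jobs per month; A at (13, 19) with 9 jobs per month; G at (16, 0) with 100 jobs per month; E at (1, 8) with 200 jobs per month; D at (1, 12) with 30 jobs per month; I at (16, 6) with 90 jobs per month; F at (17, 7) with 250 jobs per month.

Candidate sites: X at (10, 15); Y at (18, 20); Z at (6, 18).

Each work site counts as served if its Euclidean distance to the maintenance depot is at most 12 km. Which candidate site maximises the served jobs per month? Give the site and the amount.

X, covering 833

Coverage radius r = 12 km; a point is covered iff (Δx)²+(Δy)² ≤ 12² = 144.
  X (10, 15): covers {B, H, A, E, D, I, F} → 833
  Y (18, 20): covers {H, A} → 259
  Z (6, 18): covers {B, H, A, E, D} → 493
Maximum coverage at X: 833 jobs per month.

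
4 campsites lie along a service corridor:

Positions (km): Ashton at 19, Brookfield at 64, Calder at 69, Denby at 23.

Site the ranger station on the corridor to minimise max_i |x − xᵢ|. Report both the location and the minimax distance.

The 1-center on a line is the midpoint of the two extreme points: leftmost at 19, rightmost at 69.
Optimal location = (19 + 69)/2 = 44; maximum distance = (69 − 19)/2 = 25.

location 44, max distance 25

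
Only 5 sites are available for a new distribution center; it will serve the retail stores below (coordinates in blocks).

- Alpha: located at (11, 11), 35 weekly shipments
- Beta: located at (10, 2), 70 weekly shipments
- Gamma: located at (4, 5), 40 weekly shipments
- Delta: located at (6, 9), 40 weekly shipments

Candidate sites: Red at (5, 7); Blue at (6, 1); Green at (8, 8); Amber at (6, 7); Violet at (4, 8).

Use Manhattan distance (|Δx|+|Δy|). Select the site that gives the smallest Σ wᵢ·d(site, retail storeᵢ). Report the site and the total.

Total weighted distance at each candidate:
  Red (5, 7): total = 1290
  Blue (6, 1): total = 1435
  Green (8, 8): total = 1170
  Amber (6, 7): total = 1185
  Violet (4, 8): total = 1430
Minimum is at Green with total 1170 blocks.

Green, total 1170 blocks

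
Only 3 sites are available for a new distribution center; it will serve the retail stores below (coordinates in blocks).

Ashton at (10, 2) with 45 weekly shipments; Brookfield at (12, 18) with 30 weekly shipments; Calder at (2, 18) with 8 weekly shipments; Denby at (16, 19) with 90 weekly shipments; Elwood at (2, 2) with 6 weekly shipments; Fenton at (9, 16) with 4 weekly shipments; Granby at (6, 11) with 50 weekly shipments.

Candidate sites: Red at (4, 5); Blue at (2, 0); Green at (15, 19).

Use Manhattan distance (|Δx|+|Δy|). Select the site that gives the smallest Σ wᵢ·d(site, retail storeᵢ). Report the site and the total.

Green, total 2378 blocks

Total weighted distance at each candidate:
  Red (4, 5): total = 3989
  Blue (2, 0): total = 5258
  Green (15, 19): total = 2378
Minimum is at Green with total 2378 blocks.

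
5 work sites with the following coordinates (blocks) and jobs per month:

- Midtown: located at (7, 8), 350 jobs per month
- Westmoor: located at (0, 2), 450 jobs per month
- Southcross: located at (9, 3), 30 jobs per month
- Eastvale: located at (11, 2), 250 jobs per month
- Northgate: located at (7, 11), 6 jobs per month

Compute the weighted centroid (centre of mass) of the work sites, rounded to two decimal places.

The minimiser of Σwᵢ‖p−pᵢ‖² is the weighted centroid p* = (Σwᵢpᵢ)/(Σwᵢ).
Σwᵢ = 1086.
Σwᵢxᵢ = 350·7 + 450·0 + 30·9 + 250·11 + 6·7 = 5512.
Σwᵢyᵢ = 350·8 + 450·2 + 30·3 + 250·2 + 6·11 = 4356.
x* = 5512/1086 = 5.08, y* = 4356/1086 = 4.01.

(5.08, 4.01)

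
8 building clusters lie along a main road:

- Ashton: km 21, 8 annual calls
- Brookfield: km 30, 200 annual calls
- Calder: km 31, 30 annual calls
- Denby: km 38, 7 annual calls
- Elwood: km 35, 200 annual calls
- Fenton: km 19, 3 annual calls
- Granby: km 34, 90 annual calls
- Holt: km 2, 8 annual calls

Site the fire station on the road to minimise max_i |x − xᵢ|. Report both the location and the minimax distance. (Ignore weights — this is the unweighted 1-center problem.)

location 20, max distance 18

The 1-center on a line is the midpoint of the two extreme points: leftmost at 2, rightmost at 38.
Optimal location = (2 + 38)/2 = 20; maximum distance = (38 − 2)/2 = 18.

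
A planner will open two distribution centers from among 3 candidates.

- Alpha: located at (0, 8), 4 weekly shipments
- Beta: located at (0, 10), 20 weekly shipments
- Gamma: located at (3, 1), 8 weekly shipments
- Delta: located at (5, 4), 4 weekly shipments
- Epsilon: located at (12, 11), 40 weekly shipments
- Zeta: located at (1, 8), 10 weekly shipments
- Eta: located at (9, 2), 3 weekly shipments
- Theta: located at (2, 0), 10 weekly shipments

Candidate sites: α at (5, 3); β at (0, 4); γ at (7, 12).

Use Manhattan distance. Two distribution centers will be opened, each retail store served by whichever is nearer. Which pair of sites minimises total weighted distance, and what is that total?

Evaluate every pair (each demand assigned to the nearer of the two):
  {β, γ}: total = 587
  {α, γ}: total = 661
  {α, β}: total = 897
Best pair: {β, γ} with total 587.

{β, γ}, total 587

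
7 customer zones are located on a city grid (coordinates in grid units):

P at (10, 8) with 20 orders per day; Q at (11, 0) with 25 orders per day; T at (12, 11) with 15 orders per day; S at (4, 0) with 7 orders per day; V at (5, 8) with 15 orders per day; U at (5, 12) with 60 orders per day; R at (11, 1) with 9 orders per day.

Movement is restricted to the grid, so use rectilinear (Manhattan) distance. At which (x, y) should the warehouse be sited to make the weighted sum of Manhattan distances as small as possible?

(5, 8)

Manhattan distance separates: Σwᵢ(|x−xᵢ|+|y−yᵢ|) = Σwᵢ|x−xᵢ| + Σwᵢ|y−yᵢ|, so x and y are optimised independently as 1-D weighted medians.
Total weight W = 151; half = 75.5.
x-coordinate, sorted with cumulative weight:
  x=4 (S, w=7) cum 7
  x=5 (V, w=15) cum 22
  x=5 (U, w=60) cum 82  ← median
  x=10 (P, w=20) cum 102
  x=11 (Q, w=25) cum 127
  x=11 (R, w=9) cum 136
  x=12 (T, w=15) cum 151
⇒ x* = 5
y-coordinate, sorted with cumulative weight:
  y=0 (Q, w=25) cum 25
  y=0 (S, w=7) cum 32
  y=1 (R, w=9) cum 41
  y=8 (P, w=20) cum 61
  y=8 (V, w=15) cum 76  ← median
  y=11 (T, w=15) cum 91
  y=12 (U, w=60) cum 151
⇒ y* = 8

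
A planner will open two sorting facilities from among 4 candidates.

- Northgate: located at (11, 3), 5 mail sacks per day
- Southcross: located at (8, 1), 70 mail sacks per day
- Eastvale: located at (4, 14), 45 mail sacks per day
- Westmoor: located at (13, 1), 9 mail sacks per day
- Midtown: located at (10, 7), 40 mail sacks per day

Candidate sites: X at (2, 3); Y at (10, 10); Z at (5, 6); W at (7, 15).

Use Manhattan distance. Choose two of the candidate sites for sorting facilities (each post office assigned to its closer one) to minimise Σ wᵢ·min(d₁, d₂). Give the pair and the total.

{Z, W}, total 1142

Evaluate every pair (each demand assigned to the nearer of the two):
  {Z, W}: total = 1142
  {Y, W}: total = 1218
  {Y, Z}: total = 1233
  {X, Y}: total = 1278
  {X, W}: total = 1342
  {X, Z}: total = 1367
Best pair: {Z, W} with total 1142.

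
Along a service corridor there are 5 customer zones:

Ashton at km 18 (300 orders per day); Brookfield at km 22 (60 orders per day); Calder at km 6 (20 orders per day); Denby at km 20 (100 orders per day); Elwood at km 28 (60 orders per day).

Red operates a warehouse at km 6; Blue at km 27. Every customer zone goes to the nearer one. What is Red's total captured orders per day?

The indifferent point is the midpoint (6+27)/2 = 16.5; customer zones left of it (closer to Red at 6) go to Red, those right go to Blue.
  Calder at 6 (w=20) → Red
  Ashton at 18 (w=300) → Blue
  Denby at 20 (w=100) → Blue
  Brookfield at 22 (w=60) → Blue
  Elwood at 28 (w=60) → Blue
Red captures 20; Blue captures 520.

20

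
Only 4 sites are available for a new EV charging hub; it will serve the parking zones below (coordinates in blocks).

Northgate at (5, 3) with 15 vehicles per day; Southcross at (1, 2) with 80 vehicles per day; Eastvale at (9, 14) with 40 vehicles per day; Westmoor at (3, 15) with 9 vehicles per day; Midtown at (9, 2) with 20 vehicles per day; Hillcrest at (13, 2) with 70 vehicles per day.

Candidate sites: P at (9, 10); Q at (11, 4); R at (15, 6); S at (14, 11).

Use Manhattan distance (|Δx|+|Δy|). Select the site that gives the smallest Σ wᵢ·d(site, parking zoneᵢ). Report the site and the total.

Total weighted distance at each candidate:
  P (9, 10): total = 2704
  Q (11, 4): total = 2076
  R (15, 6): total = 3004
  S (14, 11): total = 3450
Minimum is at Q with total 2076 blocks.

Q, total 2076 blocks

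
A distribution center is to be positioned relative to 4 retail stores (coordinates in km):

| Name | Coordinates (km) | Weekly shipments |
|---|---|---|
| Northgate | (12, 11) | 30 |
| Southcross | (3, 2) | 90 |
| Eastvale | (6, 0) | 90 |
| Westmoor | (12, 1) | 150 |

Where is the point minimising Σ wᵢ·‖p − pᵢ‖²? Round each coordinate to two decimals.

(8.25, 1.83)

The minimiser of Σwᵢ‖p−pᵢ‖² is the weighted centroid p* = (Σwᵢpᵢ)/(Σwᵢ).
Σwᵢ = 360.
Σwᵢxᵢ = 30·12 + 90·3 + 90·6 + 150·12 = 2970.
Σwᵢyᵢ = 30·11 + 90·2 + 90·0 + 150·1 = 660.
x* = 2970/360 = 8.25, y* = 660/360 = 1.83.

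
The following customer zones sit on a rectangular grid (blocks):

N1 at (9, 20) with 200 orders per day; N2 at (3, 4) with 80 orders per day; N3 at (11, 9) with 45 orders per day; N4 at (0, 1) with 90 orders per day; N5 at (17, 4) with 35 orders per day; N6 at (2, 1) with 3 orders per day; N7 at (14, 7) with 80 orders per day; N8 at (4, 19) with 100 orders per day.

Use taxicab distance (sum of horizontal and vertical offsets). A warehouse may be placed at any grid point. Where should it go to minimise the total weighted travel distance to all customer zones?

(9, 9)

Manhattan distance separates: Σwᵢ(|x−xᵢ|+|y−yᵢ|) = Σwᵢ|x−xᵢ| + Σwᵢ|y−yᵢ|, so x and y are optimised independently as 1-D weighted medians.
Total weight W = 633; half = 316.5.
x-coordinate, sorted with cumulative weight:
  x=0 (N4, w=90) cum 90
  x=2 (N6, w=3) cum 93
  x=3 (N2, w=80) cum 173
  x=4 (N8, w=100) cum 273
  x=9 (N1, w=200) cum 473  ← median
  x=11 (N3, w=45) cum 518
  x=14 (N7, w=80) cum 598
  x=17 (N5, w=35) cum 633
⇒ x* = 9
y-coordinate, sorted with cumulative weight:
  y=1 (N4, w=90) cum 90
  y=1 (N6, w=3) cum 93
  y=4 (N2, w=80) cum 173
  y=4 (N5, w=35) cum 208
  y=7 (N7, w=80) cum 288
  y=9 (N3, w=45) cum 333  ← median
  y=19 (N8, w=100) cum 433
  y=20 (N1, w=200) cum 633
⇒ y* = 9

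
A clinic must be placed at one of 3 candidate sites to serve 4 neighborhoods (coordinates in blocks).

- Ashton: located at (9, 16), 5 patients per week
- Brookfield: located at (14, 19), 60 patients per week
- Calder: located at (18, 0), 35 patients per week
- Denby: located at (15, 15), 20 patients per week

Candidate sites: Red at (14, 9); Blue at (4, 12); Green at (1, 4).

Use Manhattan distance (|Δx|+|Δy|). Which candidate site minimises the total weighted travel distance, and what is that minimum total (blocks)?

Red, total 1255 blocks

Total weighted distance at each candidate:
  Red (14, 9): total = 1255
  Blue (4, 12): total = 2255
  Green (1, 4): total = 3015
Minimum is at Red with total 1255 blocks.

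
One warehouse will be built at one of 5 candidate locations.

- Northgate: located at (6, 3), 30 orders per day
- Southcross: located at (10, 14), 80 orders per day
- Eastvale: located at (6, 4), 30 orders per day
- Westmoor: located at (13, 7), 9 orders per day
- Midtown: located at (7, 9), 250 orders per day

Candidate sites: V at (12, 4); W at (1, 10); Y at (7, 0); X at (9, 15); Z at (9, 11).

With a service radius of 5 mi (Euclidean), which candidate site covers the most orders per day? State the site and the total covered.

Z, covering 330

Coverage radius r = 5 mi; a point is covered iff (Δx)²+(Δy)² ≤ 5² = 25.
  V (12, 4): covers {Westmoor} → 9
  W (1, 10): covers {none} → 0
  Y (7, 0): covers {Northgate, Eastvale} → 60
  X (9, 15): covers {Southcross} → 80
  Z (9, 11): covers {Southcross, Midtown} → 330
Maximum coverage at Z: 330 orders per day.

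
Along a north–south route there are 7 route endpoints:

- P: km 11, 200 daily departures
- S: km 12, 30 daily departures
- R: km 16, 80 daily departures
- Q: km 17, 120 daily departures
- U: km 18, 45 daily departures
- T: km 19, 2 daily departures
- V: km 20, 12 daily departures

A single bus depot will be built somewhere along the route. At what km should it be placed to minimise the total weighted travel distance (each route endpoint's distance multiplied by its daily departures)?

For a sum of weighted absolute distances on a line, the optimum is the weighted median (not the mean). Total weight W = 489; half-weight = 244.5.
Sort by position and accumulate weight:
  km 11 (P, w=200) → cum 200
  km 12 (S, w=30) → cum 230
  km 16 (R, w=80) → cum 310  ≥ 244.5 → median here
  km 17 (Q, w=120) → cum 430
  km 18 (U, w=45) → cum 475
  km 19 (T, w=2) → cum 477
  km 20 (V, w=12) → cum 489
Optimal location: km 16.

x = 16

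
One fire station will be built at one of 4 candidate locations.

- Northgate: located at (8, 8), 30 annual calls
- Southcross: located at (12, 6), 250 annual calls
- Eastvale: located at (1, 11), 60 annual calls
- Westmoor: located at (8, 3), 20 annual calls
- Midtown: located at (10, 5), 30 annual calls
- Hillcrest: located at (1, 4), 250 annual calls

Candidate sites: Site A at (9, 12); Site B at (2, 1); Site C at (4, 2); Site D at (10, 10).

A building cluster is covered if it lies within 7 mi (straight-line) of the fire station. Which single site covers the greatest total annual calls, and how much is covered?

Coverage radius r = 7 mi; a point is covered iff (Δx)²+(Δy)² ≤ 7² = 49.
  Site A (9, 12): covers {Northgate, Southcross} → 280
  Site B (2, 1): covers {Westmoor, Hillcrest} → 270
  Site C (4, 2): covers {Westmoor, Midtown, Hillcrest} → 300
  Site D (10, 10): covers {Northgate, Southcross, Midtown} → 310
Maximum coverage at Site D: 310 annual calls.

Site D, covering 310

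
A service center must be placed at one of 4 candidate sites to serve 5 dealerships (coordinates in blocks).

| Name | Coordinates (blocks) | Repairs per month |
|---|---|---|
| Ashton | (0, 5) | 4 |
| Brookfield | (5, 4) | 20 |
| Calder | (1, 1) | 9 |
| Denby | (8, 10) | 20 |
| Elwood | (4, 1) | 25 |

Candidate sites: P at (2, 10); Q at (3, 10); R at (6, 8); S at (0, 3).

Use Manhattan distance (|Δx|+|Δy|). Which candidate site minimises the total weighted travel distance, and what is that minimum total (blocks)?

R, total 549 blocks

Total weighted distance at each candidate:
  P (2, 10): total = 693
  Q (3, 10): total = 641
  R (6, 8): total = 549
  S (0, 3): total = 605
Minimum is at R with total 549 blocks.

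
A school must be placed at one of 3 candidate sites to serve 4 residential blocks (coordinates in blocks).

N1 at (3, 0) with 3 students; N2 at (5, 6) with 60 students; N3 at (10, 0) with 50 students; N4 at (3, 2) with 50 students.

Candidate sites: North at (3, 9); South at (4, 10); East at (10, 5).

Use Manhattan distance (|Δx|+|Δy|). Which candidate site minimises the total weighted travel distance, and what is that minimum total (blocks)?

Total weighted distance at each candidate:
  North (3, 9): total = 1477
  South (4, 10): total = 1583
  East (10, 5): total = 1146
Minimum is at East with total 1146 blocks.

East, total 1146 blocks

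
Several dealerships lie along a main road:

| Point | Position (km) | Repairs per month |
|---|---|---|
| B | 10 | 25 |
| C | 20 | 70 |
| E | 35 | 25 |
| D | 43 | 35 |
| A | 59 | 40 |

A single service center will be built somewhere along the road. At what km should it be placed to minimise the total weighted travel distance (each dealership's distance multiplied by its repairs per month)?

For a sum of weighted absolute distances on a line, the optimum is the weighted median (not the mean). Total weight W = 195; half-weight = 97.5.
Sort by position and accumulate weight:
  km 10 (B, w=25) → cum 25
  km 20 (C, w=70) → cum 95
  km 35 (E, w=25) → cum 120  ≥ 97.5 → median here
  km 43 (D, w=35) → cum 155
  km 59 (A, w=40) → cum 195
Optimal location: km 35.

x = 35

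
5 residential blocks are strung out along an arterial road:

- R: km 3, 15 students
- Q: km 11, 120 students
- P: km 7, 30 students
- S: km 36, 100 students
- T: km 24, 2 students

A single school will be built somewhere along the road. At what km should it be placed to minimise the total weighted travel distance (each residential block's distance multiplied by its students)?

x = 11

For a sum of weighted absolute distances on a line, the optimum is the weighted median (not the mean). Total weight W = 267; half-weight = 133.5.
Sort by position and accumulate weight:
  km 3 (R, w=15) → cum 15
  km 7 (P, w=30) → cum 45
  km 11 (Q, w=120) → cum 165  ≥ 133.5 → median here
  km 24 (T, w=2) → cum 167
  km 36 (S, w=100) → cum 267
Optimal location: km 11.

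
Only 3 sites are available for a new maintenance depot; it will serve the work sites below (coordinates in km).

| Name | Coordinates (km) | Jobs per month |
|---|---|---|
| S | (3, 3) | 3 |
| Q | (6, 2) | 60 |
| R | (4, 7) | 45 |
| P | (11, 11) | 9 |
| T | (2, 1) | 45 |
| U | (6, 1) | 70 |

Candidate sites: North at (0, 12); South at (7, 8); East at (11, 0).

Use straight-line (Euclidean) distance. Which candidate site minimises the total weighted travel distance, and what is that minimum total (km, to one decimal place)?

Total weighted distance at each candidate:
  North (0, 12): total = 2495.9
  South (7, 8): total = 1453.6
  East (11, 0): total = 1657.6
Minimum is at South with total 1453.6 km.

South, total 1453.6 km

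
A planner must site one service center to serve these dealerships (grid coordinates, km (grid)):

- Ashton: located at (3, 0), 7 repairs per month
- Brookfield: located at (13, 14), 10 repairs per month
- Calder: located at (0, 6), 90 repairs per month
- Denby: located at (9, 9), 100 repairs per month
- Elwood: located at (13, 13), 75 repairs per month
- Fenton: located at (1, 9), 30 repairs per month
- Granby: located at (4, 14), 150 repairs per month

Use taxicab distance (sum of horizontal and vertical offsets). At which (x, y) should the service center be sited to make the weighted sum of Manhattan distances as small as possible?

(4, 13)

Manhattan distance separates: Σwᵢ(|x−xᵢ|+|y−yᵢ|) = Σwᵢ|x−xᵢ| + Σwᵢ|y−yᵢ|, so x and y are optimised independently as 1-D weighted medians.
Total weight W = 462; half = 231.
x-coordinate, sorted with cumulative weight:
  x=0 (Calder, w=90) cum 90
  x=1 (Fenton, w=30) cum 120
  x=3 (Ashton, w=7) cum 127
  x=4 (Granby, w=150) cum 277  ← median
  x=9 (Denby, w=100) cum 377
  x=13 (Brookfield, w=10) cum 387
  x=13 (Elwood, w=75) cum 462
⇒ x* = 4
y-coordinate, sorted with cumulative weight:
  y=0 (Ashton, w=7) cum 7
  y=6 (Calder, w=90) cum 97
  y=9 (Denby, w=100) cum 197
  y=9 (Fenton, w=30) cum 227
  y=13 (Elwood, w=75) cum 302  ← median
  y=14 (Brookfield, w=10) cum 312
  y=14 (Granby, w=150) cum 462
⇒ y* = 13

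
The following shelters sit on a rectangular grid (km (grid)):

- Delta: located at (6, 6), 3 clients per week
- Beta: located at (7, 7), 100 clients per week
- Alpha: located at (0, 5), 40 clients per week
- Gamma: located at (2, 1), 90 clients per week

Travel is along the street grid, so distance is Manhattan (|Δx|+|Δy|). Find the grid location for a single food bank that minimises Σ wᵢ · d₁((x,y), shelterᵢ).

Manhattan distance separates: Σwᵢ(|x−xᵢ|+|y−yᵢ|) = Σwᵢ|x−xᵢ| + Σwᵢ|y−yᵢ|, so x and y are optimised independently as 1-D weighted medians.
Total weight W = 233; half = 116.5.
x-coordinate, sorted with cumulative weight:
  x=0 (Alpha, w=40) cum 40
  x=2 (Gamma, w=90) cum 130  ← median
  x=6 (Delta, w=3) cum 133
  x=7 (Beta, w=100) cum 233
⇒ x* = 2
y-coordinate, sorted with cumulative weight:
  y=1 (Gamma, w=90) cum 90
  y=5 (Alpha, w=40) cum 130  ← median
  y=6 (Delta, w=3) cum 133
  y=7 (Beta, w=100) cum 233
⇒ y* = 5

(2, 5)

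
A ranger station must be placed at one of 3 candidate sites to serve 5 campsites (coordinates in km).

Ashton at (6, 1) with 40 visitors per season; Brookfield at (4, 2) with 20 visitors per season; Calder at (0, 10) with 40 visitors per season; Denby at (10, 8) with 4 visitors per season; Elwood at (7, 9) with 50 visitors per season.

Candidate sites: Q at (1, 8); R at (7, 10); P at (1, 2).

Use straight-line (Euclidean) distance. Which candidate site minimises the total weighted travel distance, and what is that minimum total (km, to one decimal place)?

Total weighted distance at each candidate:
  Q (1, 8): total = 907.8
  R (7, 10): total = 877.5
  P (1, 2): total = 1090.7
Minimum is at R with total 877.5 km.

R, total 877.5 km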